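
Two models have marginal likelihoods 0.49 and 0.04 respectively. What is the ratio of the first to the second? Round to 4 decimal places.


Evidence ratio = 0.49 / 0.04
= 12.25

12.25


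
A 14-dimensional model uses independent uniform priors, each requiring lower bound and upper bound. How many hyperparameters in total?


Per parameter: 2 (lower bound and upper bound).
Total = 14 * 2 = 28

28


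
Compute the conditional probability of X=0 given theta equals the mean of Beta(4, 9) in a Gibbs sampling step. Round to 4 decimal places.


Mean of Beta(4, 9) = 0.3077
P(X=0 | theta=0.3077) = 0.6923

0.6923


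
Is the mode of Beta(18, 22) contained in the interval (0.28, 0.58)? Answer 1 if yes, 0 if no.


Mode = (a-1)/(a+b-2) = 17/38 = 0.4474
Interval: (0.28, 0.58)
Contains mode? 1

1


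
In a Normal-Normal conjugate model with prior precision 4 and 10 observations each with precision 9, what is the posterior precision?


Posterior precision = prior precision + n * observation precision
= 4 + 10 * 9
= 4 + 90 = 94

94


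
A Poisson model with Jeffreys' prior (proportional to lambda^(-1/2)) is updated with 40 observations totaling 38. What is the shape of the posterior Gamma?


Posterior = Gamma(0.5 + S, n)
= Gamma(0.5 + 38, 40)
Posterior shape = 0.5 + S = 0.5 + 38 = 38.5

38.5


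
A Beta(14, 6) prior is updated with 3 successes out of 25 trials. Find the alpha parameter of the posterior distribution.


In the Beta-Binomial conjugate update:
alpha_post = alpha_prior + successes
= 14 + 3
= 17

17


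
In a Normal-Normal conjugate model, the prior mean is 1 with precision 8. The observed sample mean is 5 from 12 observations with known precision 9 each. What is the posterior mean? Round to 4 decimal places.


Posterior precision = tau0 + n*tau = 8 + 12*9 = 116
Posterior mean = (tau0*mu0 + n*tau*xbar) / posterior_precision
= (8*1 + 12*9*5) / 116
= 548 / 116 = 4.7241

4.7241


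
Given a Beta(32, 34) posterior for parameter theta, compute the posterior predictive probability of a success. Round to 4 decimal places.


For a Beta-Bernoulli model, the predictive probability is the mean:
P(success) = 32/(32+34) = 32/66 = 0.4848

0.4848


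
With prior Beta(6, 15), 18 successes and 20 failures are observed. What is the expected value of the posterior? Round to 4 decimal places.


Posterior = Beta(24, 35)
E[theta] = alpha/(alpha+beta)
= 24/59 = 0.4068

0.4068


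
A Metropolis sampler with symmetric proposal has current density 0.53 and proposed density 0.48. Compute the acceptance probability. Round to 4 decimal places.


For symmetric proposals, acceptance = min(1, pi(x*)/pi(x))
= min(1, 0.48/0.53)
= min(1, 0.9057) = 0.9057

0.9057


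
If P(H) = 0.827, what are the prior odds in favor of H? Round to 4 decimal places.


Prior odds = P(H) / (1 - P(H))
= 0.827 / 0.173
= 4.7803

4.7803


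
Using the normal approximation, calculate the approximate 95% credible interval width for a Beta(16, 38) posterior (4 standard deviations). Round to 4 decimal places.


Var(Beta) = 16*38/(54^2 * 55) = 0.0038
SD = 0.0616
Width ~ 4*SD = 0.2463

0.2463


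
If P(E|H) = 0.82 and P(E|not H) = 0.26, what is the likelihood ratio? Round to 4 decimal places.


Likelihood ratio = P(E|H) / P(E|not H)
= 0.82 / 0.26
= 3.1538

3.1538


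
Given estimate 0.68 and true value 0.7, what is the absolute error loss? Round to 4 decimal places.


Absolute error = |estimate - true|
= |-0.02| = 0.02

0.02


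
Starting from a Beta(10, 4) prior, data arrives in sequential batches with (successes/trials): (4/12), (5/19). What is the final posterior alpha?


In sequential Bayesian updating, we sum all successes.
Total successes = 9
Final alpha = 10 + 9 = 19

19


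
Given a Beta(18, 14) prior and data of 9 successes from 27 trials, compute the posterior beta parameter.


Number of failures = 27 - 9 = 18
Posterior beta = 14 + 18 = 32

32


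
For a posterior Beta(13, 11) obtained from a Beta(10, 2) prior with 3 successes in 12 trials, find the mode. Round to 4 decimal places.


Mode = (alpha - 1) / (alpha + beta - 2)
= 12 / 22
= 0.5455

0.5455


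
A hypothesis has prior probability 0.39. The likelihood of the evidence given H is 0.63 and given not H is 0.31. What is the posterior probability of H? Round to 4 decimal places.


Using Bayes' theorem:
P(E) = 0.39 * 0.63 + 0.61 * 0.31
P(E) = 0.4348
P(H|E) = (0.39 * 0.63) / 0.4348 = 0.5651

0.5651


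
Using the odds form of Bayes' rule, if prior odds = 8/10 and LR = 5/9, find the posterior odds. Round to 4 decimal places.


Bayes' rule in odds form: posterior odds = prior odds * LR
= (8 * 5) / (10 * 9)
= 40/90 = 0.4444

0.4444


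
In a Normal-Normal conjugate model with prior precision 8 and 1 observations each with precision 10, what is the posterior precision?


Posterior precision = prior precision + n * observation precision
= 8 + 1 * 10
= 8 + 10 = 18

18


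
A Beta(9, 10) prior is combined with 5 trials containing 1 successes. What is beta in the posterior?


In conjugate updating:
beta_posterior = beta_prior + (n - k)
= 10 + (5 - 1)
= 10 + 4 = 14

14


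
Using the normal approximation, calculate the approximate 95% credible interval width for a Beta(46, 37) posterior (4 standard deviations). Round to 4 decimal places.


Var(Beta) = 46*37/(83^2 * 84) = 0.0029
SD = 0.0542
Width ~ 4*SD = 0.2169

0.2169


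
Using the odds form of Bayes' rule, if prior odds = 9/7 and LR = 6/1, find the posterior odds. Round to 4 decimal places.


Bayes' rule in odds form: posterior odds = prior odds * LR
= (9 * 6) / (7 * 1)
= 54/7 = 7.7143

7.7143


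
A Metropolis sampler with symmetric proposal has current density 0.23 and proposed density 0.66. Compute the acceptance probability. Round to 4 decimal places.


For symmetric proposals, acceptance = min(1, pi(x*)/pi(x))
= min(1, 0.66/0.23)
= min(1, 2.8696) = 1.0

1.0


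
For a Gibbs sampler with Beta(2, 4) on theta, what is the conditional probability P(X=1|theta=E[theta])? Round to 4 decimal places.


E[theta] = 2/(2+4) = 0.3333
P(X=1|theta) = theta = 0.3333

0.3333


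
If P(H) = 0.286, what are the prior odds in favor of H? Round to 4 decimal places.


Prior odds = P(H) / (1 - P(H))
= 0.286 / 0.714
= 0.4006

0.4006


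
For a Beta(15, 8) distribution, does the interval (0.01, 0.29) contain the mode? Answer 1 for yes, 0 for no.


Mode of Beta(a,b) = (a-1)/(a+b-2)
= (15-1)/(15+8-2) = 0.6667
Check: 0.01 <= 0.6667 <= 0.29?
Result: 0

0


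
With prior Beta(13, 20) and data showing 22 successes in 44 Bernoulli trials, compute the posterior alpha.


Conjugate update: alpha_posterior = alpha_prior + k
= 13 + 22 = 35

35


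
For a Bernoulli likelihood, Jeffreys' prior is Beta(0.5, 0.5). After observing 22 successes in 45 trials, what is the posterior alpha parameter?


Jeffreys' prior for Bernoulli is Beta(0.5, 0.5).
Posterior is Beta(0.5 + k, 0.5 + n - k).
Posterior alpha = 0.5 + k = 0.5 + 22 = 22.5

22.5


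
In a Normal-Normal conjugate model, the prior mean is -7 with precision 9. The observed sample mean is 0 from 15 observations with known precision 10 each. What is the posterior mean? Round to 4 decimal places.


Posterior precision = tau0 + n*tau = 9 + 15*10 = 159
Posterior mean = (tau0*mu0 + n*tau*xbar) / posterior_precision
= (9*-7 + 15*10*0) / 159
= -63 / 159 = -0.3962

-0.3962


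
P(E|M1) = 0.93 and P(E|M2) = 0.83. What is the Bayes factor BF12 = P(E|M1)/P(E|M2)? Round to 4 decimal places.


Bayes factor BF12 = P(E|M1) / P(E|M2)
= 0.93 / 0.83
= 1.1205

1.1205


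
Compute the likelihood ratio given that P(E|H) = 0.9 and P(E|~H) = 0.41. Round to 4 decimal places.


LR = P(E|H) / P(E|~H)
= 0.9 / 0.41 = 2.1951

2.1951


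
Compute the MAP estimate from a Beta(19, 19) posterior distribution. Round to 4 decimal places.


MAP = mode of Beta distribution
= (alpha - 1)/(alpha + beta - 2)
= (19-1)/(19+19-2)
= 18/36 = 0.5

0.5


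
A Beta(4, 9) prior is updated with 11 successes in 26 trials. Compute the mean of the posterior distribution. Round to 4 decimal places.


After update: Beta(15, 24)
Mean = 15 / (15 + 24) = 15 / 39
= 0.3846

0.3846


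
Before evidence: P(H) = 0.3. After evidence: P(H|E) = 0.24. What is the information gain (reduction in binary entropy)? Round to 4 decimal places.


Prior entropy = 0.8813
Posterior entropy = 0.795
Information gain = 0.8813 - 0.795 = 0.0863

0.0863


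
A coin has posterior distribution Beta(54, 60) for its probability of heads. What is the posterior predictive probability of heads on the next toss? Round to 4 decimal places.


Posterior predictive = E[theta] = alpha/(alpha+beta)
= 54/114
= 0.4737

0.4737


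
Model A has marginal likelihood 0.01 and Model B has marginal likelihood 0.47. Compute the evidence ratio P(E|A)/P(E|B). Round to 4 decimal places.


Evidence ratio = P(E|A) / P(E|B)
= 0.01 / 0.47
= 0.0213

0.0213


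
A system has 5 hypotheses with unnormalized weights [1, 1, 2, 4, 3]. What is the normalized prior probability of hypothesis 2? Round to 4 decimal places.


The normalized prior is the weight divided by the total.
Total weight = 11
P(H2) = 1 / 11 = 0.0909

0.0909


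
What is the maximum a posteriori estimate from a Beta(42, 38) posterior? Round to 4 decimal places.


The MAP estimate equals the mode of the distribution.
Mode of Beta(a,b) = (a-1)/(a+b-2)
= 41/78
= 0.5256

0.5256


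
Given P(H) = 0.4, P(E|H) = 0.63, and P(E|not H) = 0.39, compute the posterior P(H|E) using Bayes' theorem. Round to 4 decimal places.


By Bayes' theorem: P(H|E) = P(E|H)*P(H) / P(E)
P(E) = P(E|H)*P(H) + P(E|not H)*P(not H)
P(E) = 0.63*0.4 + 0.39*0.6 = 0.486
P(H|E) = 0.63*0.4 / 0.486 = 0.5185

0.5185


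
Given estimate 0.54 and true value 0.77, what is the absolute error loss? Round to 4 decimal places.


Absolute error = |estimate - true|
= |-0.23| = 0.23

0.23


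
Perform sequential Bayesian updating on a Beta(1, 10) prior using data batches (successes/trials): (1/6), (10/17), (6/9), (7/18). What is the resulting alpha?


Accumulate successes: 24
Posterior alpha = prior alpha + sum of successes
= 1 + 24 = 25

25


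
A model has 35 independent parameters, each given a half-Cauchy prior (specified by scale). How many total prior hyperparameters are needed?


Each half-Cauchy prior needs 1 hyperparameter (scale).
Total = 1 * 35 = 35

35


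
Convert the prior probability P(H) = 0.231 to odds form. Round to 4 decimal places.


P(not H) = 1 - 0.231 = 0.769
Odds = 0.231 / 0.769 = 0.3004

0.3004


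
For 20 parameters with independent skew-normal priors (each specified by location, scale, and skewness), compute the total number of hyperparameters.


A skew-normal prior has 3 hyperparameters per parameter.
Total = 20 * 3 = 60

60


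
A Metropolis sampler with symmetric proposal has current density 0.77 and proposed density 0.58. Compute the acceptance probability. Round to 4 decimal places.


For symmetric proposals, acceptance = min(1, pi(x*)/pi(x))
= min(1, 0.58/0.77)
= min(1, 0.7532) = 0.7532

0.7532


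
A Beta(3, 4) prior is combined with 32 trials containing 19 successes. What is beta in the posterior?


In conjugate updating:
beta_posterior = beta_prior + (n - k)
= 4 + (32 - 19)
= 4 + 13 = 17

17


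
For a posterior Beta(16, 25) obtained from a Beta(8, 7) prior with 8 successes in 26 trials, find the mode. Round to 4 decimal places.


Mode = (alpha - 1) / (alpha + beta - 2)
= 15 / 39
= 0.3846

0.3846


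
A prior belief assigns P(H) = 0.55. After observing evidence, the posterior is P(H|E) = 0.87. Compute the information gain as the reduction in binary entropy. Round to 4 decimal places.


H(prior) = -0.55*log2(0.55) - 0.45*log2(0.45)
= 0.9928
H(post) = -0.87*log2(0.87) - 0.13*log2(0.13)
= 0.5574
IG = 0.9928 - 0.5574 = 0.4353

0.4353


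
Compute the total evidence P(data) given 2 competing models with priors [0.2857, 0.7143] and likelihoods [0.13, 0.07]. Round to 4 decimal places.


Marginal likelihood = sum P(model_i) * P(data|model_i)
Model 1: 0.2857 * 0.13 = 0.0371
Model 2: 0.7143 * 0.07 = 0.05
Total = 0.0871

0.0871


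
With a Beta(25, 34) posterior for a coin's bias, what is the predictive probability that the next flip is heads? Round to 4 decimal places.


The predictive probability equals the posterior mean.
P(next = heads) = alpha / (alpha + beta)
= 25 / 59 = 0.4237

0.4237


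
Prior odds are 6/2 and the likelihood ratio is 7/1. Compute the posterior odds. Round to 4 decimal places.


Posterior odds = prior odds * likelihood ratio
= (6/2) * (7/1)
= 42 / 2
= 21.0

21.0


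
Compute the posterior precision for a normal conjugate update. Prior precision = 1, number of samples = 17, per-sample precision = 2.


tau_post = tau_0 + n * tau
= 1 + 17 * 2 = 35

35


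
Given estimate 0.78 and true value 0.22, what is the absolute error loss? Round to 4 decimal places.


Absolute error = |estimate - true|
= |0.56| = 0.56

0.56


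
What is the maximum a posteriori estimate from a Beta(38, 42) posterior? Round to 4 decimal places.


The MAP estimate equals the mode of the distribution.
Mode of Beta(a,b) = (a-1)/(a+b-2)
= 37/78
= 0.4744

0.4744


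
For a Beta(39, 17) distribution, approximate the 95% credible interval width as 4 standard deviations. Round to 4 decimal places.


Variance of Beta(a,b) = ab / ((a+b)^2 * (a+b+1))
= 39*17 / ((56)^2 * 57)
= 0.0037
SD = sqrt(0.0037) = 0.0609
Width = 4 * SD = 0.2436

0.2436


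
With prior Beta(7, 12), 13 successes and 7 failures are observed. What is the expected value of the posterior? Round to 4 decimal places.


Posterior = Beta(20, 19)
E[theta] = alpha/(alpha+beta)
= 20/39 = 0.5128

0.5128


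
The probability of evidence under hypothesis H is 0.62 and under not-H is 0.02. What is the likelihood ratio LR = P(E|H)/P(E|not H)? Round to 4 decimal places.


LR = 0.62 / 0.02
= 31.0

31.0


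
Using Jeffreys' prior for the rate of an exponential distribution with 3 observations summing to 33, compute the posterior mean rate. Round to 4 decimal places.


Jeffreys' prior leads to posterior Gamma(3, 33).
Mean = 3/33 = 0.0909

0.0909


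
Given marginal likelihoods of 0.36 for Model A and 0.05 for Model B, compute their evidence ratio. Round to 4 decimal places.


Ratio = ML(A) / ML(B) = 0.36/0.05
= 7.2

7.2


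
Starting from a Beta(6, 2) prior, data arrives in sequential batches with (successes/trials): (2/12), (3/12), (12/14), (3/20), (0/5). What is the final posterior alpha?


In sequential Bayesian updating, we sum all successes.
Total successes = 20
Final alpha = 6 + 20 = 26

26


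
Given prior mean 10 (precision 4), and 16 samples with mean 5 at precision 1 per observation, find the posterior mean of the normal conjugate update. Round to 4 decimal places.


The posterior mean is a precision-weighted average of prior and data.
Post. prec. = 4 + 16 = 20
Post. mean = (40 + 80)/20 = 120/20 = 6.0

6.0


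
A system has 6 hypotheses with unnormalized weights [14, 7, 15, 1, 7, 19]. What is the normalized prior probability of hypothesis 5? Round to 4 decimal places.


The normalized prior is the weight divided by the total.
Total weight = 63
P(H5) = 7 / 63 = 0.1111

0.1111


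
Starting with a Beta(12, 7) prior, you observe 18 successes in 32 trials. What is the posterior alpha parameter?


For a Beta-Binomial conjugate model:
Posterior alpha = prior alpha + number of successes
= 12 + 18 = 30

30


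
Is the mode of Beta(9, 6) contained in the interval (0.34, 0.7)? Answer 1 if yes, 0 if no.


Mode = (a-1)/(a+b-2) = 8/13 = 0.6154
Interval: (0.34, 0.7)
Contains mode? 1

1


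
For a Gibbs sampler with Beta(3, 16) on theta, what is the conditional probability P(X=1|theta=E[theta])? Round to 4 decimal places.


E[theta] = 3/(3+16) = 0.1579
P(X=1|theta) = theta = 0.1579

0.1579


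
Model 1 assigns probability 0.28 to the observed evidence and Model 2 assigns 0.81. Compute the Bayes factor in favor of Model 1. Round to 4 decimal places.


BF = P(data|M1) / P(data|M2)
= 0.28 / 0.81 = 0.3457

0.3457


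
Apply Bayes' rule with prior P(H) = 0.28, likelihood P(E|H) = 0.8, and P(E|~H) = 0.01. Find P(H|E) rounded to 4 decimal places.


Step 1: Compute marginal P(E) = P(E|H)P(H) + P(E|~H)P(~H)
= 0.8*0.28 + 0.01*0.72 = 0.2312
Step 2: P(H|E) = P(E|H)P(H)/P(E) = 0.224/0.2312
= 0.9689

0.9689


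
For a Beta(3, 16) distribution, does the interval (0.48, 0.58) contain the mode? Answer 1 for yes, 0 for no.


Mode of Beta(a,b) = (a-1)/(a+b-2)
= (3-1)/(3+16-2) = 0.1176
Check: 0.48 <= 0.1176 <= 0.58?
Result: 0

0


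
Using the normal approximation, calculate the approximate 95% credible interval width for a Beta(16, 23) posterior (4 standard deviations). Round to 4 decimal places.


Var(Beta) = 16*23/(39^2 * 40) = 0.006
SD = 0.0778
Width ~ 4*SD = 0.3111

0.3111


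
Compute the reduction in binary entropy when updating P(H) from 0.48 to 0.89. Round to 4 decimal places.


H_before = -p*log2(p) - (1-p)*log2(1-p) for p=0.48: 0.9988
H_after for p=0.89: 0.4999
Reduction = 0.9988 - 0.4999 = 0.4989

0.4989


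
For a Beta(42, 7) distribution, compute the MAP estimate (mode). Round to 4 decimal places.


MAP = mode = (a-1)/(a+b-2)
= (42-1)/(42+7-2)
= 41/47 = 0.8723

0.8723


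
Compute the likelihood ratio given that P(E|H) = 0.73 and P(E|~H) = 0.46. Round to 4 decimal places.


LR = P(E|H) / P(E|~H)
= 0.73 / 0.46 = 1.587

1.587


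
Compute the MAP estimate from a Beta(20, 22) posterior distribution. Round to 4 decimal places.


MAP = mode of Beta distribution
= (alpha - 1)/(alpha + beta - 2)
= (20-1)/(20+22-2)
= 19/40 = 0.475

0.475


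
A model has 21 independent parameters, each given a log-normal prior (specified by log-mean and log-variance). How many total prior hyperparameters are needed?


Each log-normal prior needs 2 hyperparameters (log-mean and log-variance).
Total = 2 * 21 = 42

42


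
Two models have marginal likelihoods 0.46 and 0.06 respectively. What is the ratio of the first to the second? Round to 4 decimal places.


Evidence ratio = 0.46 / 0.06
= 7.6667

7.6667


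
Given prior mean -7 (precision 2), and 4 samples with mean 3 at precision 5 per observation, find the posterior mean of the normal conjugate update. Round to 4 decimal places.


The posterior mean is a precision-weighted average of prior and data.
Post. prec. = 2 + 20 = 22
Post. mean = (-14 + 60)/22 = 46/22 = 2.0909

2.0909


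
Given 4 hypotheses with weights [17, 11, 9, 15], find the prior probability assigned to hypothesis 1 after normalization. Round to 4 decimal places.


To normalize, divide each weight by the sum of all weights.
Sum = 52
Prior(H1) = 17/52 = 0.3269

0.3269


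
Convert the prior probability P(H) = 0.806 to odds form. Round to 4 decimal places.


P(not H) = 1 - 0.806 = 0.194
Odds = 0.806 / 0.194 = 4.1546

4.1546


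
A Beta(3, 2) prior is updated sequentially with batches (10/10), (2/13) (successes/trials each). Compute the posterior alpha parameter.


Sequential conjugate updating is equivalent to a single batch update.
Total successes across all batches = 12
alpha_posterior = alpha_prior + total_successes = 3 + 12
= 15

15


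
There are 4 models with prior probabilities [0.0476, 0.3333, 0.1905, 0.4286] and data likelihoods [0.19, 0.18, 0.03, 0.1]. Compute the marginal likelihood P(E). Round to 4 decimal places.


P(E) = sum over models of P(M_i) * P(E|M_i)
= 0.0476*0.19 + 0.3333*0.18 + 0.1905*0.03 + 0.4286*0.1
= 0.1176

0.1176


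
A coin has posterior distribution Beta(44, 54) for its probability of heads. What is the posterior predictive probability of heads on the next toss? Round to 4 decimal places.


Posterior predictive = E[theta] = alpha/(alpha+beta)
= 44/98
= 0.449

0.449


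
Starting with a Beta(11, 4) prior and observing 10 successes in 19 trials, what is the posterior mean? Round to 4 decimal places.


Posterior parameters: alpha = 11 + 10 = 21
beta = 4 + 9 = 13
Posterior mean = alpha / (alpha + beta) = 21 / 34
= 0.6176

0.6176


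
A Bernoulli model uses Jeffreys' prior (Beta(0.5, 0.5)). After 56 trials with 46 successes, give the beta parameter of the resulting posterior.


Posterior = Beta(prior_alpha + successes, prior_beta + failures)
= Beta(0.5 + 46, 0.5 + 10)
Posterior beta = 0.5 + (n - k) = 0.5 + 10 = 10.5

10.5


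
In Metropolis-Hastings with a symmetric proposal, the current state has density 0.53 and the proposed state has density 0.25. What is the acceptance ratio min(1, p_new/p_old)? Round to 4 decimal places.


Ratio = p_new / p_old = 0.25 / 0.53 = 0.4717
Acceptance = min(1, 0.4717) = 0.4717

0.4717


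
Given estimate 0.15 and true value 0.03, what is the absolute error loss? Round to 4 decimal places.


Absolute error = |estimate - true|
= |0.12| = 0.12

0.12


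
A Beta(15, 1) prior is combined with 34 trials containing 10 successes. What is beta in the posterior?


In conjugate updating:
beta_posterior = beta_prior + (n - k)
= 1 + (34 - 10)
= 1 + 24 = 25

25


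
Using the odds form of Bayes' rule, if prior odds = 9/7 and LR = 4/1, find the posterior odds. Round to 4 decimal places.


Bayes' rule in odds form: posterior odds = prior odds * LR
= (9 * 4) / (7 * 1)
= 36/7 = 5.1429

5.1429


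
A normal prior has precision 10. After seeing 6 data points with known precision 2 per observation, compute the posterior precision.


In the conjugate normal model, precisions add:
tau_posterior = tau_prior + n * tau_data
= 10 + 6*2 = 22

22


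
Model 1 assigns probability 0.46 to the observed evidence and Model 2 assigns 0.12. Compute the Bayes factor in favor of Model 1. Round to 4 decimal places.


BF = P(data|M1) / P(data|M2)
= 0.46 / 0.12 = 3.8333

3.8333


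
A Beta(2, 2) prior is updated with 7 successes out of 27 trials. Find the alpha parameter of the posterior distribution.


In the Beta-Binomial conjugate update:
alpha_post = alpha_prior + successes
= 2 + 7
= 9

9


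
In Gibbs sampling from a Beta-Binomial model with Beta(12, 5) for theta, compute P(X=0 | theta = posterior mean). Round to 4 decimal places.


Posterior mean = alpha/(alpha+beta) = 12/17 = 0.7059
P(X=0|theta=mean) = 1 - theta = 0.2941

0.2941


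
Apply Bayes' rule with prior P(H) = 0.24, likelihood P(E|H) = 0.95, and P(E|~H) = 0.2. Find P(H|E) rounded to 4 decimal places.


Step 1: Compute marginal P(E) = P(E|H)P(H) + P(E|~H)P(~H)
= 0.95*0.24 + 0.2*0.76 = 0.38
Step 2: P(H|E) = P(E|H)P(H)/P(E) = 0.228/0.38
= 0.6

0.6


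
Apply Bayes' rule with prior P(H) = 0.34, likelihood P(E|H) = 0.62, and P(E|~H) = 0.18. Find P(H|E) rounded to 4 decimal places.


Step 1: Compute marginal P(E) = P(E|H)P(H) + P(E|~H)P(~H)
= 0.62*0.34 + 0.18*0.66 = 0.3296
Step 2: P(H|E) = P(E|H)P(H)/P(E) = 0.2108/0.3296
= 0.6396

0.6396


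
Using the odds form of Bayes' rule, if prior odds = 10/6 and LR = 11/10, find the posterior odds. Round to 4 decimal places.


Bayes' rule in odds form: posterior odds = prior odds * LR
= (10 * 11) / (6 * 10)
= 110/60 = 1.8333

1.8333


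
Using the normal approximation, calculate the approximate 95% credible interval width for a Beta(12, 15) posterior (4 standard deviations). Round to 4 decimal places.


Var(Beta) = 12*15/(27^2 * 28) = 0.0088
SD = 0.0939
Width ~ 4*SD = 0.3756

0.3756


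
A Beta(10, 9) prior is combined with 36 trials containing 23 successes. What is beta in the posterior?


In conjugate updating:
beta_posterior = beta_prior + (n - k)
= 9 + (36 - 23)
= 9 + 13 = 22

22


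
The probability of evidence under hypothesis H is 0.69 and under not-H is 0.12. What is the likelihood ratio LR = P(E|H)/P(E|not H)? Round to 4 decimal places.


LR = 0.69 / 0.12
= 5.75

5.75


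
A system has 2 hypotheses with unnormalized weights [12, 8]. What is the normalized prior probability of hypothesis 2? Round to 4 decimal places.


The normalized prior is the weight divided by the total.
Total weight = 20
P(H2) = 8 / 20 = 0.4

0.4


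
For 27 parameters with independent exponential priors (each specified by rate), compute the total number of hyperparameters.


A exponential prior has 1 hyperparameter per parameter.
Total = 27 * 1 = 27

27


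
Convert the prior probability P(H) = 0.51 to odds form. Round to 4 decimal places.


P(not H) = 1 - 0.51 = 0.49
Odds = 0.51 / 0.49 = 1.0408

1.0408


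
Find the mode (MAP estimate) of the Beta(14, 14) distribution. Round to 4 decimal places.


For Beta(a,b) with a,b > 1:
Mode = (a-1)/(a+b-2) = (14-1)/(28-2)
= 13/26 = 0.5

0.5


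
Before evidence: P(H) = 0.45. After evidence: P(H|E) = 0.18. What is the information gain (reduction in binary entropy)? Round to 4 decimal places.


Prior entropy = 0.9928
Posterior entropy = 0.6801
Information gain = 0.9928 - 0.6801 = 0.3127

0.3127


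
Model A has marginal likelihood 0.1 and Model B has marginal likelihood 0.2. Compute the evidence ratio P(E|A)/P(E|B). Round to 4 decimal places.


Evidence ratio = P(E|A) / P(E|B)
= 0.1 / 0.2
= 0.5

0.5


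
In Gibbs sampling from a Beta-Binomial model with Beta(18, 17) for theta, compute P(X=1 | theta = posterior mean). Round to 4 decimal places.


Posterior mean = alpha/(alpha+beta) = 18/35 = 0.5143
P(X=1|theta=mean) = theta = 0.5143

0.5143


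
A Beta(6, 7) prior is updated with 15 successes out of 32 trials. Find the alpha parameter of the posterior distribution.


In the Beta-Binomial conjugate update:
alpha_post = alpha_prior + successes
= 6 + 15
= 21

21


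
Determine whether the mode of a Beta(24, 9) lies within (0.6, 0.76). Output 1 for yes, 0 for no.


First find the mode: (a-1)/(a+b-2) = 0.7419
Is 0.7419 in (0.6, 0.76)? 1

1


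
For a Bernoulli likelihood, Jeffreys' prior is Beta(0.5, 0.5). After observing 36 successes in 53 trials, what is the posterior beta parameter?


Jeffreys' prior for Bernoulli is Beta(0.5, 0.5).
Posterior is Beta(0.5 + k, 0.5 + n - k).
Posterior beta = 0.5 + (n - k) = 0.5 + 17 = 17.5

17.5


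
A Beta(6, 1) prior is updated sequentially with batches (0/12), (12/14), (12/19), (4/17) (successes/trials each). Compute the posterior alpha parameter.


Sequential conjugate updating is equivalent to a single batch update.
Total successes across all batches = 28
alpha_posterior = alpha_prior + total_successes = 6 + 28
= 34

34


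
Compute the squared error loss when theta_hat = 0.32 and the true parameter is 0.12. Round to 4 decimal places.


L = (theta_hat - theta_true)^2
= (0.32 - 0.12)^2
= 0.2^2 = 0.04

0.04


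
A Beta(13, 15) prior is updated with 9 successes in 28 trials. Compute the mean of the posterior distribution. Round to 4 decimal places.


After update: Beta(22, 34)
Mean = 22 / (22 + 34) = 22 / 56
= 0.3929

0.3929


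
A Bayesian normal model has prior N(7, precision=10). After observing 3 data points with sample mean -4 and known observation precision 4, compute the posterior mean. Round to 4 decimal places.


Posterior mean = (prior_precision * prior_mean + n * data_precision * data_mean) / (prior_precision + n * data_precision)
Numerator = 10*7 + 3*4*-4 = 22
Denominator = 10 + 3*4 = 22
Posterior mean = 1.0

1.0


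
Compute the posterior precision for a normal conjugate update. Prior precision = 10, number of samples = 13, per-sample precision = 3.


tau_post = tau_0 + n * tau
= 10 + 13 * 3 = 49

49


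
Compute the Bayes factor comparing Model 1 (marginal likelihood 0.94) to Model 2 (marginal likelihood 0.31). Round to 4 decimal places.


BF12 = marginal likelihood of M1 / marginal likelihood of M2
= 0.94/0.31
= 3.0323

3.0323


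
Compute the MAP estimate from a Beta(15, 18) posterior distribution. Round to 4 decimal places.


MAP = mode of Beta distribution
= (alpha - 1)/(alpha + beta - 2)
= (15-1)/(15+18-2)
= 14/31 = 0.4516

0.4516


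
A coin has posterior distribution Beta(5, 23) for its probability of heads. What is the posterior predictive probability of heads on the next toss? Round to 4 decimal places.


Posterior predictive = E[theta] = alpha/(alpha+beta)
= 5/28
= 0.1786

0.1786


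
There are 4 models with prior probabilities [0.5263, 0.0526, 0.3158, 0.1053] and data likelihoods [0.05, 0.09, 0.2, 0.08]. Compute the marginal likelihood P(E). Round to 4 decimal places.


P(E) = sum over models of P(M_i) * P(E|M_i)
= 0.5263*0.05 + 0.0526*0.09 + 0.3158*0.2 + 0.1053*0.08
= 0.1026

0.1026


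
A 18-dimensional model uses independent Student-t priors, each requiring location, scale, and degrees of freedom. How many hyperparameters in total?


Per parameter: 3 (location, scale, and degrees of freedom).
Total = 18 * 3 = 54

54


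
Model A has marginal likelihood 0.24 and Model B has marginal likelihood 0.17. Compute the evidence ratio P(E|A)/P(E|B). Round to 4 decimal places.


Evidence ratio = P(E|A) / P(E|B)
= 0.24 / 0.17
= 1.4118

1.4118


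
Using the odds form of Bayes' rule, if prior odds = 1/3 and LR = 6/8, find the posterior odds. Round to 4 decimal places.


Bayes' rule in odds form: posterior odds = prior odds * LR
= (1 * 6) / (3 * 8)
= 6/24 = 0.25

0.25


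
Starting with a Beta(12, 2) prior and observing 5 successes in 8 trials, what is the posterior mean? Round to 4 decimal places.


Posterior parameters: alpha = 12 + 5 = 17
beta = 2 + 3 = 5
Posterior mean = alpha / (alpha + beta) = 17 / 22
= 0.7727

0.7727


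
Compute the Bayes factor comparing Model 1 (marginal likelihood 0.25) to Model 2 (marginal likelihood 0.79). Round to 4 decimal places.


BF12 = marginal likelihood of M1 / marginal likelihood of M2
= 0.25/0.79
= 0.3165

0.3165


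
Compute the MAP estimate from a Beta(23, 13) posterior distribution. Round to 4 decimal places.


MAP = mode of Beta distribution
= (alpha - 1)/(alpha + beta - 2)
= (23-1)/(23+13-2)
= 22/34 = 0.6471

0.6471


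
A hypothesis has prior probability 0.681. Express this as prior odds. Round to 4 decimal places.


Odds = P(H) / P(not H) = 0.681 / 0.319
= 2.1348

2.1348


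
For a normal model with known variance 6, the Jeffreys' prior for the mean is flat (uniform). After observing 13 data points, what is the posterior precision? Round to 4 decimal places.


Jeffreys' prior for normal mean (known variance) is flat.
Prior precision = 0.
Posterior precision = prior_prec + n/sigma^2 = 0 + 13/6
= 2.1667

2.1667


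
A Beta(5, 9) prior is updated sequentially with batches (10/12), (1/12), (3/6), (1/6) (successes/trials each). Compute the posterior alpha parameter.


Sequential conjugate updating is equivalent to a single batch update.
Total successes across all batches = 15
alpha_posterior = alpha_prior + total_successes = 5 + 15
= 20

20


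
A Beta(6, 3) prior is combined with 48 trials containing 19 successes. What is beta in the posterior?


In conjugate updating:
beta_posterior = beta_prior + (n - k)
= 3 + (48 - 19)
= 3 + 29 = 32

32


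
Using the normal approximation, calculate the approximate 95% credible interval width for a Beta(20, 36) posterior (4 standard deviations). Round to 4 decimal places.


Var(Beta) = 20*36/(56^2 * 57) = 0.004
SD = 0.0635
Width ~ 4*SD = 0.2539

0.2539


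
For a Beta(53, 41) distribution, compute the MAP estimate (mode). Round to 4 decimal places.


MAP = mode = (a-1)/(a+b-2)
= (53-1)/(53+41-2)
= 52/92 = 0.5652

0.5652


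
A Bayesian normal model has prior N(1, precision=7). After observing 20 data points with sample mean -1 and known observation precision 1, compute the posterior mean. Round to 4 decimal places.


Posterior mean = (prior_precision * prior_mean + n * data_precision * data_mean) / (prior_precision + n * data_precision)
Numerator = 7*1 + 20*1*-1 = -13
Denominator = 7 + 20*1 = 27
Posterior mean = -0.4815

-0.4815


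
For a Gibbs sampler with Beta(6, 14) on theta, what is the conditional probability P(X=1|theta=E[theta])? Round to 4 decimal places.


E[theta] = 6/(6+14) = 0.3
P(X=1|theta) = theta = 0.3

0.3


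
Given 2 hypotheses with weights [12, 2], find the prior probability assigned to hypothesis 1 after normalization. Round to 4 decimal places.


To normalize, divide each weight by the sum of all weights.
Sum = 14
Prior(H1) = 12/14 = 0.8571

0.8571


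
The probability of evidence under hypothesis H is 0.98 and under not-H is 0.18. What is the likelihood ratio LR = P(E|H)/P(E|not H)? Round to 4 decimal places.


LR = 0.98 / 0.18
= 5.4444

5.4444


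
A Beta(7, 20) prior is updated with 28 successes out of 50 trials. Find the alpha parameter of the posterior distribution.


In the Beta-Binomial conjugate update:
alpha_post = alpha_prior + successes
= 7 + 28
= 35

35


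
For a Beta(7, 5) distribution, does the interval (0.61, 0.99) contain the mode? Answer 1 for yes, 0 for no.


Mode of Beta(a,b) = (a-1)/(a+b-2)
= (7-1)/(7+5-2) = 0.6
Check: 0.61 <= 0.6 <= 0.99?
Result: 0

0


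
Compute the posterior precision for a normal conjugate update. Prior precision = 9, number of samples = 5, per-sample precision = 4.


tau_post = tau_0 + n * tau
= 9 + 5 * 4 = 29

29


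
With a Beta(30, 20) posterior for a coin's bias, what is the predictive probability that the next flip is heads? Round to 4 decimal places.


The predictive probability equals the posterior mean.
P(next = heads) = alpha / (alpha + beta)
= 30 / 50 = 0.6

0.6


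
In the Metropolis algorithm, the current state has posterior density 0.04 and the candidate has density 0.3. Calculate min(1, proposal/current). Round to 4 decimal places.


Ratio = 0.3/0.04 = 7.5
Acceptance probability = min(1, 7.5)
= 1.0

1.0


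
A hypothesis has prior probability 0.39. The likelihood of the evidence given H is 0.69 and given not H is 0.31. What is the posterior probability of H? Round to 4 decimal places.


Using Bayes' theorem:
P(E) = 0.39 * 0.69 + 0.61 * 0.31
P(E) = 0.4582
P(H|E) = (0.39 * 0.69) / 0.4582 = 0.5873

0.5873


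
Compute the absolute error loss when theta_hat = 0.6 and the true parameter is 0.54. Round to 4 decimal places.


L = |theta_hat - theta_true|
= |0.6 - 0.54| = 0.06

0.06


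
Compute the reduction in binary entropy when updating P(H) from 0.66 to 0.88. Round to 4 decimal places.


H_before = -p*log2(p) - (1-p)*log2(1-p) for p=0.66: 0.9248
H_after for p=0.88: 0.5294
Reduction = 0.9248 - 0.5294 = 0.3955

0.3955


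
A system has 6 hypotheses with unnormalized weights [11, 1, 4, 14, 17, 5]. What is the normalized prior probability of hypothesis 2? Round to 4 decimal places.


The normalized prior is the weight divided by the total.
Total weight = 52
P(H2) = 1 / 52 = 0.0192

0.0192


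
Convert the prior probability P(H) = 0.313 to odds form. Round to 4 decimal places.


P(not H) = 1 - 0.313 = 0.687
Odds = 0.313 / 0.687 = 0.4556

0.4556


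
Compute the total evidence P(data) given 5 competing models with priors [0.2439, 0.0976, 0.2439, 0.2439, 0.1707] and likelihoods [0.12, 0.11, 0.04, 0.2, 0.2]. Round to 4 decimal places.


Marginal likelihood = sum P(model_i) * P(data|model_i)
Model 1: 0.2439 * 0.12 = 0.0293
Model 2: 0.0976 * 0.11 = 0.0107
Model 3: 0.2439 * 0.04 = 0.0098
Model 4: 0.2439 * 0.2 = 0.0488
Model 5: 0.1707 * 0.2 = 0.0341
Total = 0.1327

0.1327


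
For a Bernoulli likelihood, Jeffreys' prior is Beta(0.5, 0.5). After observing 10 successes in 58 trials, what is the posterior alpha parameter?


Jeffreys' prior for Bernoulli is Beta(0.5, 0.5).
Posterior is Beta(0.5 + k, 0.5 + n - k).
Posterior alpha = 0.5 + k = 0.5 + 10 = 10.5

10.5


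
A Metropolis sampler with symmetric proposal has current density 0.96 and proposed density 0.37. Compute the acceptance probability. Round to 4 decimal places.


For symmetric proposals, acceptance = min(1, pi(x*)/pi(x))
= min(1, 0.37/0.96)
= min(1, 0.3854) = 0.3854

0.3854


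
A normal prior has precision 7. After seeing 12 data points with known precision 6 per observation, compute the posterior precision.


In the conjugate normal model, precisions add:
tau_posterior = tau_prior + n * tau_data
= 7 + 12*6 = 79

79


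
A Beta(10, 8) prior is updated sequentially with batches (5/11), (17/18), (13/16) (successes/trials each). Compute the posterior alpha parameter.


Sequential conjugate updating is equivalent to a single batch update.
Total successes across all batches = 35
alpha_posterior = alpha_prior + total_successes = 10 + 35
= 45

45


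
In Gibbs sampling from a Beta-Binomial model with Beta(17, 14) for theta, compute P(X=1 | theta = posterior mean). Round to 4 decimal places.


Posterior mean = alpha/(alpha+beta) = 17/31 = 0.5484
P(X=1|theta=mean) = theta = 0.5484

0.5484


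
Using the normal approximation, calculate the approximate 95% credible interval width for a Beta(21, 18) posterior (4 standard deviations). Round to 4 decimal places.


Var(Beta) = 21*18/(39^2 * 40) = 0.0062
SD = 0.0788
Width ~ 4*SD = 0.3153

0.3153


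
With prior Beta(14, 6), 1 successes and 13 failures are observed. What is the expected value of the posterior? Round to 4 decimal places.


Posterior = Beta(15, 19)
E[theta] = alpha/(alpha+beta)
= 15/34 = 0.4412

0.4412


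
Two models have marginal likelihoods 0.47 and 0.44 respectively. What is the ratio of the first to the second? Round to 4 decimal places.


Evidence ratio = 0.47 / 0.44
= 1.0682

1.0682


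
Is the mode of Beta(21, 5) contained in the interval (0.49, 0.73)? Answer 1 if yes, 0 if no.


Mode = (a-1)/(a+b-2) = 20/24 = 0.8333
Interval: (0.49, 0.73)
Contains mode? 0

0


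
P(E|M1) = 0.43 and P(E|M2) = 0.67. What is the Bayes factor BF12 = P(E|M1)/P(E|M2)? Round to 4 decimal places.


Bayes factor BF12 = P(E|M1) / P(E|M2)
= 0.43 / 0.67
= 0.6418

0.6418


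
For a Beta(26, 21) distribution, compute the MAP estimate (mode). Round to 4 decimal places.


MAP = mode = (a-1)/(a+b-2)
= (26-1)/(26+21-2)
= 25/45 = 0.5556

0.5556


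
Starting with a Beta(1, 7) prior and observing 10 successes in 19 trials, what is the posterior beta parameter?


Posterior beta = prior beta + failures
Failures = 19 - 10 = 9
beta_post = 7 + 9 = 16

16


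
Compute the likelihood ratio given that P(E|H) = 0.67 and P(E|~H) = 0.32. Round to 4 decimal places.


LR = P(E|H) / P(E|~H)
= 0.67 / 0.32 = 2.0938

2.0938


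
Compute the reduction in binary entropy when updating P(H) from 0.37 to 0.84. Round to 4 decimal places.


H_before = -p*log2(p) - (1-p)*log2(1-p) for p=0.37: 0.9507
H_after for p=0.84: 0.6343
Reduction = 0.9507 - 0.6343 = 0.3164

0.3164


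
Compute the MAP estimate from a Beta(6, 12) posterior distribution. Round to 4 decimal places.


MAP = mode of Beta distribution
= (alpha - 1)/(alpha + beta - 2)
= (6-1)/(6+12-2)
= 5/16 = 0.3125

0.3125


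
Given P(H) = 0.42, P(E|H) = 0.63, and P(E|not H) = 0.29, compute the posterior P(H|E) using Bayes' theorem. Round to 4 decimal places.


By Bayes' theorem: P(H|E) = P(E|H)*P(H) / P(E)
P(E) = P(E|H)*P(H) + P(E|not H)*P(not H)
P(E) = 0.63*0.42 + 0.29*0.58 = 0.4328
P(H|E) = 0.63*0.42 / 0.4328 = 0.6114

0.6114


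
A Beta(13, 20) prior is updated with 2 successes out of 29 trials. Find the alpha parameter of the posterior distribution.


In the Beta-Binomial conjugate update:
alpha_post = alpha_prior + successes
= 13 + 2
= 15

15


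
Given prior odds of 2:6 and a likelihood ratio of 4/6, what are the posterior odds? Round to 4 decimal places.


Posterior odds = prior odds * LR
Prior odds = 2/6 = 0.3333
LR = 4/6 = 0.6667
Posterior odds = 0.3333 * 0.6667 = 0.2222

0.2222


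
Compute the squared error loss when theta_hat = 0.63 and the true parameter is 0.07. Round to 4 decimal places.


L = (theta_hat - theta_true)^2
= (0.63 - 0.07)^2
= 0.56^2 = 0.3136

0.3136
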